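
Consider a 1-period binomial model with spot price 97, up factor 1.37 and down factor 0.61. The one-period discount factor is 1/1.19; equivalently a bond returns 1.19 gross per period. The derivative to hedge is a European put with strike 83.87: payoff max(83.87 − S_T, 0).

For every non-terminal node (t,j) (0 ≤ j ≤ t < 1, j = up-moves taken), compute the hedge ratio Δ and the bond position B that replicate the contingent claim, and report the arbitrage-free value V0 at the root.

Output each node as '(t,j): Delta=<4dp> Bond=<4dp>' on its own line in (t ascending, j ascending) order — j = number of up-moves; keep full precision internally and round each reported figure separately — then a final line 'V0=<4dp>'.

No-arbitrage ⇒ martingale measure with p* = (R−d)/(u−d) = 0.7632.
Terminal values V(1,·): V(1,0)=24.7000, V(1,1)=0.0000
(0,0): S=97.0000. Δ = (V_up−V_dn)/(S_up−S_dn) = (0.0000−24.7000)/(132.8900−59.1700) = -0.3351. V = [p*·0.0000 + (1−p*)·24.7000]/1.19 = 4.9160. B = V − Δ·S = 37.4160.
Root portfolio cost Δ·97+B reproduces V0=4.9160.

(0,0): Delta=-0.3351 Bond=37.4160
V0=4.9160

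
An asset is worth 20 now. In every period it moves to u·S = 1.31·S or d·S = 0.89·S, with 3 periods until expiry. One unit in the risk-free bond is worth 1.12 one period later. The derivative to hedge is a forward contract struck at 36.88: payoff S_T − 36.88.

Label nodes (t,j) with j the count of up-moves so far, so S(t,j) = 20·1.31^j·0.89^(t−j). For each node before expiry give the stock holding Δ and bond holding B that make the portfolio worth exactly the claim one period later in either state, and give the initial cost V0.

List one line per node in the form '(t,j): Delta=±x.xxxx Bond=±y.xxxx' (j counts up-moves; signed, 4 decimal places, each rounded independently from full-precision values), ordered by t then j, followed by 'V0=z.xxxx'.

(0,0): Delta=1.0000 Bond=-26.2505
(1,0): Delta=1.0000 Bond=-29.4005
(1,1): Delta=1.0000 Bond=-29.4005
(2,0): Delta=1.0000 Bond=-32.9286
(2,1): Delta=1.0000 Bond=-32.9286
(2,2): Delta=1.0000 Bond=-32.9286
V0=-6.2505

No-arbitrage ⇒ martingale measure with p* = (R−d)/(u−d) = 0.5476.
At expiry t=3: V(3,0)=-22.7806, V(3,1)=-16.1270, V(3,2)=-6.3334, V(3,3)=8.0818
  t=2,j=0: stock 15.8420 → up 20.7530 (V=-16.1270), down 14.0994 (V=-22.7806). Price -17.0866; hedge Δ=1.0000, bond B=-32.9286.
  t=2,j=1: stock 23.3180 → up 30.5466 (V=-6.3334), down 20.7530 (V=-16.1270). Price -9.6106; hedge Δ=1.0000, bond B=-32.9286.
  t=2,j=2: stock 34.3220 → up 44.9618 (V=8.0818), down 30.5466 (V=-6.3334). Price 1.3934; hedge Δ=1.0000, bond B=-32.9286.
  t=1,j=0: stock 17.8000 → up 23.3180 (V=-9.6106), down 15.8420 (V=-17.0866). Price -11.6005; hedge Δ=1.0000, bond B=-29.4005.
  t=1,j=1: stock 26.2000 → up 34.3220 (V=1.3934), down 23.3180 (V=-9.6106). Price -3.2005; hedge Δ=1.0000, bond B=-29.4005.
  t=0,j=0: stock 20.0000 → up 26.2000 (V=-3.2005), down 17.8000 (V=-11.6005). Price -6.2505; hedge Δ=1.0000, bond B=-26.2505.
Check: Δ(0,0)·S0 + B(0,0) = -6.2505 = V0.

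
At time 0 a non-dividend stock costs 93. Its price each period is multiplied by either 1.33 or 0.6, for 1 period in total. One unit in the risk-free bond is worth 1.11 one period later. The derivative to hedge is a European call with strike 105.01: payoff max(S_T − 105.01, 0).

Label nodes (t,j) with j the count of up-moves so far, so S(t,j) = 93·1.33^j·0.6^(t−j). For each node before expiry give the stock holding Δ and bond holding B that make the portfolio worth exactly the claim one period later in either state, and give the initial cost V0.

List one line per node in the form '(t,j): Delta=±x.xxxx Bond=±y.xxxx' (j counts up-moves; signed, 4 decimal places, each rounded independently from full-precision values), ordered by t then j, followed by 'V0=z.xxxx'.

(0,0): Delta=0.2752 Bond=-13.8319
V0=11.7571

The replicating-portfolio and risk-neutral prices coincide; use p* = (1.11−0.6)/(1.33−0.6) = 0.6986 for the latter.
Payoff layer (t=1): V(1,0)=0.0000, V(1,1)=18.6800
Node (0,0) S=93.0000: V=(p*·18.6800+(1−p*)·0.0000)/1.11=11.7571; Δ=(18.6800−0.0000)/(123.6900−55.8000)=0.2752; B=V−Δ·S=-13.8319
Check: Δ(0,0)·S0 + B(0,0) = 11.7571 = V0.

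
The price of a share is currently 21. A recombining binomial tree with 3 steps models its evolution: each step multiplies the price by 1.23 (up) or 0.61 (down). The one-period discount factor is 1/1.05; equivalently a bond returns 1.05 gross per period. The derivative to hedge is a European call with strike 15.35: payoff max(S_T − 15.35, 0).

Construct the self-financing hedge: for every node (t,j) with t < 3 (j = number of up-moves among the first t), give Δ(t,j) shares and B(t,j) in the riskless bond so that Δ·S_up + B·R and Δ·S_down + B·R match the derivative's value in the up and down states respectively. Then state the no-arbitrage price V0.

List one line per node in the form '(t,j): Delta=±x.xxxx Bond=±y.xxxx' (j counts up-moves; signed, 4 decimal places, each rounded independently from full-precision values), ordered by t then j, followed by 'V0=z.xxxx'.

The replicating-portfolio and risk-neutral prices coincide; use p* = (1.05−0.61)/(1.23−0.61) = 0.7097 for the latter.
At expiry t=3: V(3,0)=0.0000, V(3,1)=0.0000, V(3,2)=4.0302, V(3,3)=23.7282
  t=2,j=0: stock 7.8141 → up 9.6113 (V=0.0000), down 4.7666 (V=0.0000). Price 0.0000; hedge Δ=0.0000, bond B=0.0000.
  t=2,j=1: stock 15.7563 → up 19.3802 (V=4.0302), down 9.6113 (V=0.0000). Price 2.7240; hedge Δ=0.4126, bond B=-3.7764.
  t=2,j=2: stock 31.7709 → up 39.0782 (V=23.7282), down 19.3802 (V=4.0302). Price 17.1519; hedge Δ=1.0000, bond B=-14.6190.
  t=1,j=0: stock 12.8100 → up 15.7563 (V=2.7240), down 7.8141 (V=0.0000). Price 1.8411; hedge Δ=0.3430, bond B=-2.5524.
  t=1,j=1: stock 25.8300 → up 31.7709 (V=17.1519), down 15.7563 (V=2.7240). Price 12.3458; hedge Δ=0.9009, bond B=-10.9249.
  t=0,j=0: stock 21.0000 → up 25.8300 (V=12.3458), down 12.8100 (V=1.8411). Price 8.8534; hedge Δ=0.8068, bond B=-8.0897.
The time-0 hedge costs 8.8534, which is the no-arbitrage price.

(0,0): Delta=0.8068 Bond=-8.0897
(1,0): Delta=0.3430 Bond=-2.5524
(1,1): Delta=0.9009 Bond=-10.9249
(2,0): Delta=0.0000 Bond=0.0000
(2,1): Delta=0.4126 Bond=-3.7764
(2,2): Delta=1.0000 Bond=-14.6190
V0=8.8534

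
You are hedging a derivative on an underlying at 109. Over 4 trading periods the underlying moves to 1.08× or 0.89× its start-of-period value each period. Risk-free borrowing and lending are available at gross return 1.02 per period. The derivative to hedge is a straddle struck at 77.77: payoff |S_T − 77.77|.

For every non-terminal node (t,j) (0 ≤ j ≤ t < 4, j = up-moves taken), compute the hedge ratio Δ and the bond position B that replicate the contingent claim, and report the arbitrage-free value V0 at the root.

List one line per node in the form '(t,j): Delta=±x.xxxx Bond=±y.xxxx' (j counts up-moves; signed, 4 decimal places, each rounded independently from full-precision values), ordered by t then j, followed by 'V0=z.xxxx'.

Since d<R<u, set p* = (R−d)/(u−d) = 0.6842; price each node as the discounted p*-expectation of its children.
Payoff layer (t=4): V(4,0)=9.3810, V(4,1)=5.2190, V(4,2)=22.9357, V(4,3)=44.4347, V(4,4)=70.5233
Node (3,0) S=76.8416: V=(p*·5.2190+(1−p*)·9.3810)/1.02=6.4052; Δ=(5.2190−9.3810)/(82.9890−68.3890)=-0.2851; B=V−Δ·S=28.3105
Node (3,1) S=93.2460: V=(p*·22.9357+(1−p*)·5.2190)/1.02=17.0009; Δ=(22.9357−5.2190)/(100.7057−82.9890)=1.0000; B=V−Δ·S=-76.2451
Node (3,2) S=113.1525: V=(p*·44.4347+(1−p*)·22.9357)/1.02=36.9074; Δ=(44.4347−22.9357)/(122.2047−100.7057)=1.0000; B=V−Δ·S=-76.2451
Node (3,3) S=137.3086: V=(p*·70.5233+(1−p*)·44.4347)/1.02=61.0635; Δ=(70.5233−44.4347)/(148.2933−122.2047)=1.0000; B=V−Δ·S=-76.2451
Node (2,0) S=86.3389: V=(p*·17.0009+(1−p*)·6.4052)/1.02=13.3871; Δ=(17.0009−6.4052)/(93.2460−76.8416)=0.6459; B=V−Δ·S=-42.3800
Node (2,1) S=104.7708: V=(p*·36.9074+(1−p*)·17.0009)/1.02=30.0207; Δ=(36.9074−17.0009)/(113.1525−93.2460)=1.0000; B=V−Δ·S=-74.7501
Node (2,2) S=127.1376: V=(p*·61.0635+(1−p*)·36.9074)/1.02=52.3875; Δ=(61.0635−36.9074)/(137.3086−113.1525)=1.0000; B=V−Δ·S=-74.7501
Node (1,0) S=97.0100: V=(p*·30.0207+(1−p*)·13.3871)/1.02=24.2824; Δ=(30.0207−13.3871)/(104.7708−86.3389)=0.9024; B=V−Δ·S=-63.2627
Node (1,1) S=117.7200: V=(p*·52.3875+(1−p*)·30.0207)/1.02=44.4356; Δ=(52.3875−30.0207)/(127.1376−104.7708)=1.0000; B=V−Δ·S=-73.2844
Node (0,0) S=109.0000: V=(p*·44.4356+(1−p*)·24.2824)/1.02=37.3249; Δ=(44.4356−24.2824)/(117.7200−97.0100)=0.9731; B=V−Δ·S=-68.7448
Each (Δ,B) replicates both successor values, so the strategy is self-financing and V0 is arbitrage-free.

(0,0): Delta=0.9731 Bond=-68.7448
(1,0): Delta=0.9024 Bond=-63.2627
(1,1): Delta=1.0000 Bond=-73.2844
(2,0): Delta=0.6459 Bond=-42.3800
(2,1): Delta=1.0000 Bond=-74.7501
(2,2): Delta=1.0000 Bond=-74.7501
(3,0): Delta=-0.2851 Bond=28.3105
(3,1): Delta=1.0000 Bond=-76.2451
(3,2): Delta=1.0000 Bond=-76.2451
(3,3): Delta=1.0000 Bond=-76.2451
V0=37.3249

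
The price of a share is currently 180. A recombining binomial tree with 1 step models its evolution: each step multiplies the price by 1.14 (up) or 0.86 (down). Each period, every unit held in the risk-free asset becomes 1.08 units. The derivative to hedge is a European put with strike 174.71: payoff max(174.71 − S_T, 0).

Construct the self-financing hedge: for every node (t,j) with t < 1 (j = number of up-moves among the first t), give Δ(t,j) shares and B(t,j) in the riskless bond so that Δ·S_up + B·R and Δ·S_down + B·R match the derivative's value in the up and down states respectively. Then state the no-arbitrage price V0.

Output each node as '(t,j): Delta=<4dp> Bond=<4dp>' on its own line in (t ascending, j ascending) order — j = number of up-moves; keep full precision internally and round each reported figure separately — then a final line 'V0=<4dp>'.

The replicating-portfolio and risk-neutral prices coincide; use p* = (1.08−0.86)/(1.14−0.86) = 0.7857 for the latter.
Terminal values V(1,·): V(1,0)=19.9100, V(1,1)=0.0000
  t=0,j=0: stock 180.0000 → up 205.2000 (V=0.0000), down 154.8000 (V=19.9100). Price 3.9504; hedge Δ=-0.3950, bond B=75.0575.
Each (Δ,B) replicates both successor values, so the strategy is self-financing and V0 is arbitrage-free.

(0,0): Delta=-0.3950 Bond=75.0575
V0=3.9504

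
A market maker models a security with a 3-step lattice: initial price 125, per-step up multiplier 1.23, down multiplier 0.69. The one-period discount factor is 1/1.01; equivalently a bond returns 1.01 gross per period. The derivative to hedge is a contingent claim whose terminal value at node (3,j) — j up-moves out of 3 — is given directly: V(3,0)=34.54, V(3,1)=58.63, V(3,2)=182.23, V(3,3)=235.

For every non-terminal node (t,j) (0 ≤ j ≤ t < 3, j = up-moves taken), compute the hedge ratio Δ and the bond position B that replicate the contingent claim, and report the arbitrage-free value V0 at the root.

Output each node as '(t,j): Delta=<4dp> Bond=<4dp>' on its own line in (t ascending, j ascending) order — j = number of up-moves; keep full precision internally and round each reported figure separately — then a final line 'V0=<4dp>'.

The replicating-portfolio and risk-neutral prices coincide; use p* = (1.01−0.69)/(1.23−0.69) = 0.5926 for the latter.
Terminal payoffs: V(3,0)=34.5400, V(3,1)=58.6300, V(3,2)=182.2300, V(3,3)=235.0000
(2,0): S=59.5125. Δ = (V_up−V_dn)/(S_up−S_dn) = (58.6300−34.5400)/(73.2004−41.0636) = 0.7496. V = [p*·58.6300 + (1−p*)·34.5400]/1.01 = 48.3322. B = V − Δ·S = 3.7211.
(2,1): S=106.0875. Δ = (V_up−V_dn)/(S_up−S_dn) = (182.2300−58.6300)/(130.4876−73.2004) = 2.1575. V = [p*·182.2300 + (1−p*)·58.6300]/1.01 = 130.5688. B = V − Δ·S = -98.3201.
(2,2): S=189.1125. Δ = (V_up−V_dn)/(S_up−S_dn) = (235.0000−182.2300)/(232.6084−130.4876) = 0.5167. V = [p*·235.0000 + (1−p*)·182.2300]/1.01 = 211.3872. B = V − Δ·S = 113.6650.
(1,0): S=86.2500. Δ = (V_up−V_dn)/(S_up−S_dn) = (130.5688−48.3322)/(106.0875−59.5125) = 1.7657. V = [p*·130.5688 + (1−p*)·48.3322]/1.01 = 96.1039. B = V − Δ·S = -56.1859.
(1,1): S=153.7500. Δ = (V_up−V_dn)/(S_up−S_dn) = (211.3872−130.5688)/(189.1125−106.0875) = 0.9734. V = [p*·211.3872 + (1−p*)·130.5688]/1.01 = 176.6942. B = V − Δ·S = 27.0304.
(0,0): S=125.0000. Δ = (V_up−V_dn)/(S_up−S_dn) = (176.6942−96.1039)/(153.7500−86.2500) = 1.1939. V = [p*·176.6942 + (1−p*)·96.1039]/1.01 = 142.4368. B = V − Δ·S = -6.8045.
Self-financing check: at every node Δ·S+B equals the discounted successor values.

(0,0): Delta=1.1939 Bond=-6.8045
(1,0): Delta=1.7657 Bond=-56.1859
(1,1): Delta=0.9734 Bond=27.0304
(2,0): Delta=0.7496 Bond=3.7211
(2,1): Delta=2.1575 Bond=-98.3201
(2,2): Delta=0.5167 Bond=113.6650
V0=142.4368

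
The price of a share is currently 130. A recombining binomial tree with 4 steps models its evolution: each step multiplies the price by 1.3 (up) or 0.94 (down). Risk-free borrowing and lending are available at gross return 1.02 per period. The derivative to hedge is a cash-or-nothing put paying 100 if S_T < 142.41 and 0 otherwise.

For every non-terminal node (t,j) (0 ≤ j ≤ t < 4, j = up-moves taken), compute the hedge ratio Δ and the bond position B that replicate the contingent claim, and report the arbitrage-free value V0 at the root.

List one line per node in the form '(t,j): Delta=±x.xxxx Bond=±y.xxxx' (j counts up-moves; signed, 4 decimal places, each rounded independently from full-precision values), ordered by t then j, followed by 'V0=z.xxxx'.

Risk-neutral probability p* = (R−d)/(u−d) = (1.02−0.94)/(1.3−0.94) = 0.2222.
At expiry t=4: V(4,0)=100.0000, V(4,1)=100.0000, V(4,2)=0.0000, V(4,3)=0.0000, V(4,4)=0.0000
Node (3,0) S=107.9759: V=(p*·100.0000+(1−p*)·100.0000)/1.02=98.0392; Δ=(100.0000−100.0000)/(140.3687−101.4974)=0.0000; B=V−Δ·S=98.0392
Node (3,1) S=149.3284: V=(p*·0.0000+(1−p*)·100.0000)/1.02=76.2527; Δ=(0.0000−100.0000)/(194.1269−140.3687)=-1.8602; B=V−Δ·S=354.0305
Node (3,2) S=206.5180: V=(p*·0.0000+(1−p*)·0.0000)/1.02=0.0000; Δ=(0.0000−0.0000)/(268.4734−194.1269)=0.0000; B=V−Δ·S=0.0000
Node (3,3) S=285.6100: V=(p*·0.0000+(1−p*)·0.0000)/1.02=0.0000; Δ=(0.0000−0.0000)/(371.2930−268.4734)=0.0000; B=V−Δ·S=0.0000
Node (2,0) S=114.8680: V=(p*·76.2527+(1−p*)·98.0392)/1.02=91.3704; Δ=(76.2527−98.0392)/(149.3284−107.9759)=-0.5268; B=V−Δ·S=151.8884
Node (2,1) S=158.8600: V=(p*·0.0000+(1−p*)·76.2527)/1.02=58.1448; Δ=(0.0000−76.2527)/(206.5180−149.3284)=-1.3333; B=V−Δ·S=269.9579
Node (2,2) S=219.7000: V=(p*·0.0000+(1−p*)·0.0000)/1.02=0.0000; Δ=(0.0000−0.0000)/(285.6100−206.5180)=0.0000; B=V−Δ·S=0.0000
Node (1,0) S=122.2000: V=(p*·58.1448+(1−p*)·91.3704)/1.02=82.3401; Δ=(58.1448−91.3704)/(158.8600−114.8680)=-0.7553; B=V−Δ·S=174.6334
Node (1,1) S=169.0000: V=(p*·0.0000+(1−p*)·58.1448)/1.02=44.3370; Δ=(0.0000−58.1448)/(219.7000−158.8600)=-0.9557; B=V−Δ·S=205.8502
Node (0,0) S=130.0000: V=(p*·44.3370+(1−p*)·82.3401)/1.02=72.4460; Δ=(44.3370−82.3401)/(169.0000−122.2000)=-0.8120; B=V−Δ·S=178.0103
Check: Δ(0,0)·S0 + B(0,0) = 72.4460 = V0.

(0,0): Delta=-0.8120 Bond=178.0103
(1,0): Delta=-0.7553 Bond=174.6334
(1,1): Delta=-0.9557 Bond=205.8502
(2,0): Delta=-0.5268 Bond=151.8884
(2,1): Delta=-1.3333 Bond=269.9579
(2,2): Delta=0.0000 Bond=0.0000
(3,0): Delta=0.0000 Bond=98.0392
(3,1): Delta=-1.8602 Bond=354.0305
(3,2): Delta=0.0000 Bond=0.0000
(3,3): Delta=0.0000 Bond=0.0000
V0=72.4460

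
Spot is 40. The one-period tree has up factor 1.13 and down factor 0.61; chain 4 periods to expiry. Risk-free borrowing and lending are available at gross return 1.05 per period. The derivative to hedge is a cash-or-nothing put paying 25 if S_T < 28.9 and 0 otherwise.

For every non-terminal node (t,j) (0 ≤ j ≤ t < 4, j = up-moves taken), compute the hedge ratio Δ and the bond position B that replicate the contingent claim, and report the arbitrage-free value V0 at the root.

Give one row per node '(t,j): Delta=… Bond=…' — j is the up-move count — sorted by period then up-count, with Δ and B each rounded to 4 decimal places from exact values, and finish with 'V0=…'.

(0,0): Delta=-0.3431 Bond=16.0801
(1,0): Delta=-1.2796 Bond=39.7343
(1,1): Delta=-0.2512 Bond=12.7295
(2,0): Delta=0.0000 Bond=22.6757
(2,1): Delta=-1.4052 Bond=45.1838
(2,2): Delta=-0.1379 Bond=7.5809
(3,0): Delta=0.0000 Bond=23.8095
(3,1): Delta=0.0000 Bond=23.8095
(3,2): Delta=-1.5431 Bond=51.7399
(3,3): Delta=0.0000 Bond=0.0000
V0=2.3563

Since d<R<u, set p* = (R−d)/(u−d) = 0.8462; price each node as the discounted p*-expectation of its children.
Terminal payoffs: V(4,0)=25.0000, V(4,1)=25.0000, V(4,2)=25.0000, V(4,3)=0.0000, V(4,4)=0.0000
(3,0): S=9.0792. Δ = (V_up−V_dn)/(S_up−S_dn) = (25.0000−25.0000)/(10.2595−5.5383) = 0.0000. V = [p*·25.0000 + (1−p*)·25.0000]/1.05 = 23.8095. B = V − Δ·S = 23.8095.
(3,1): S=16.8189. Δ = (V_up−V_dn)/(S_up−S_dn) = (25.0000−25.0000)/(19.0054−10.2595) = 0.0000. V = [p*·25.0000 + (1−p*)·25.0000]/1.05 = 23.8095. B = V − Δ·S = 23.8095.
(3,2): S=31.1564. Δ = (V_up−V_dn)/(S_up−S_dn) = (0.0000−25.0000)/(35.2067−19.0054) = -1.5431. V = [p*·0.0000 + (1−p*)·25.0000]/1.05 = 3.6630. B = V − Δ·S = 51.7399.
(3,3): S=57.7159. Δ = (V_up−V_dn)/(S_up−S_dn) = (0.0000−0.0000)/(65.2189−35.2067) = 0.0000. V = [p*·0.0000 + (1−p*)·0.0000]/1.05 = 0.0000. B = V − Δ·S = 0.0000.
(2,0): S=14.8840. Δ = (V_up−V_dn)/(S_up−S_dn) = (23.8095−23.8095)/(16.8189−9.0792) = 0.0000. V = [p*·23.8095 + (1−p*)·23.8095]/1.05 = 22.6757. B = V − Δ·S = 22.6757.
(2,1): S=27.5720. Δ = (V_up−V_dn)/(S_up−S_dn) = (3.6630−23.8095)/(31.1564−16.8189) = -1.4052. V = [p*·3.6630 + (1−p*)·23.8095]/1.05 = 6.4404. B = V − Δ·S = 45.1838.
(2,2): S=51.0760. Δ = (V_up−V_dn)/(S_up−S_dn) = (0.0000−3.6630)/(57.7159−31.1564) = -0.1379. V = [p*·0.0000 + (1−p*)·3.6630]/1.05 = 0.5367. B = V − Δ·S = 7.5809.
(1,0): S=24.4000. Δ = (V_up−V_dn)/(S_up−S_dn) = (6.4404−22.6757)/(27.5720−14.8840) = -1.2796. V = [p*·6.4404 + (1−p*)·22.6757]/1.05 = 8.5126. B = V − Δ·S = 39.7343.
(1,1): S=45.2000. Δ = (V_up−V_dn)/(S_up−S_dn) = (0.5367−6.4404)/(51.0760−27.5720) = -0.2512. V = [p*·0.5367 + (1−p*)·6.4404]/1.05 = 1.3762. B = V − Δ·S = 12.7295.
(0,0): S=40.0000. Δ = (V_up−V_dn)/(S_up−S_dn) = (1.3762−8.5126)/(45.2000−24.4000) = -0.3431. V = [p*·1.3762 + (1−p*)·8.5126]/1.05 = 2.3563. B = V − Δ·S = 16.0801.
Root portfolio cost Δ·40+B reproduces V0=2.3563.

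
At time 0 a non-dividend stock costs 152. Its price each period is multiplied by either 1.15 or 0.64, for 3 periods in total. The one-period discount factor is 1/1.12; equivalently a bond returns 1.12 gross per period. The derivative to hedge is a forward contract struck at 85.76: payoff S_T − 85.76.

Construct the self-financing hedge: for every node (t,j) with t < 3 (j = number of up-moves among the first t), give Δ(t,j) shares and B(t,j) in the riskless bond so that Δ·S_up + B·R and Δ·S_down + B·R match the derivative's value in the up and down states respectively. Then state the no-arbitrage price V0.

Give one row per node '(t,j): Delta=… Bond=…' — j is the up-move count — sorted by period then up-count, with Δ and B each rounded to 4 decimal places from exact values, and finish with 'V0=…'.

No-arbitrage ⇒ martingale measure with p* = (R−d)/(u−d) = 0.9412.
Terminal values V(3,·): V(3,0)=-45.9141, V(3,1)=-14.1619, V(3,2)=42.8928, V(3,3)=145.4130
(2,0): S=62.2592. Δ = (V_up−V_dn)/(S_up−S_dn) = (-14.1619−-45.9141)/(71.5981−39.8459) = 1.0000. V = [p*·-14.1619 + (1−p*)·-45.9141]/1.12 = -14.3122. B = V − Δ·S = -76.5714.
(2,1): S=111.8720. Δ = (V_up−V_dn)/(S_up−S_dn) = (42.8928−-14.1619)/(128.6528−71.5981) = 1.0000. V = [p*·42.8928 + (1−p*)·-14.1619]/1.12 = 35.3006. B = V − Δ·S = -76.5714.
(2,2): S=201.0200. Δ = (V_up−V_dn)/(S_up−S_dn) = (145.4130−42.8928)/(231.1730−128.6528) = 1.0000. V = [p*·145.4130 + (1−p*)·42.8928]/1.12 = 124.4486. B = V − Δ·S = -76.5714.
(1,0): S=97.2800. Δ = (V_up−V_dn)/(S_up−S_dn) = (35.3006−-14.3122)/(111.8720−62.2592) = 1.0000. V = [p*·35.3006 + (1−p*)·-14.3122]/1.12 = 28.9127. B = V − Δ·S = -68.3673.
(1,1): S=174.8000. Δ = (V_up−V_dn)/(S_up−S_dn) = (124.4486−35.3006)/(201.0200−111.8720) = 1.0000. V = [p*·124.4486 + (1−p*)·35.3006]/1.12 = 106.4327. B = V − Δ·S = -68.3673.
(0,0): S=152.0000. Δ = (V_up−V_dn)/(S_up−S_dn) = (106.4327−28.9127)/(174.8000−97.2800) = 1.0000. V = [p*·106.4327 + (1−p*)·28.9127]/1.12 = 90.9577. B = V − Δ·S = -61.0423.
Each (Δ,B) replicates both successor values, so the strategy is self-financing and V0 is arbitrage-free.

(0,0): Delta=1.0000 Bond=-61.0423
(1,0): Delta=1.0000 Bond=-68.3673
(1,1): Delta=1.0000 Bond=-68.3673
(2,0): Delta=1.0000 Bond=-76.5714
(2,1): Delta=1.0000 Bond=-76.5714
(2,2): Delta=1.0000 Bond=-76.5714
V0=90.9577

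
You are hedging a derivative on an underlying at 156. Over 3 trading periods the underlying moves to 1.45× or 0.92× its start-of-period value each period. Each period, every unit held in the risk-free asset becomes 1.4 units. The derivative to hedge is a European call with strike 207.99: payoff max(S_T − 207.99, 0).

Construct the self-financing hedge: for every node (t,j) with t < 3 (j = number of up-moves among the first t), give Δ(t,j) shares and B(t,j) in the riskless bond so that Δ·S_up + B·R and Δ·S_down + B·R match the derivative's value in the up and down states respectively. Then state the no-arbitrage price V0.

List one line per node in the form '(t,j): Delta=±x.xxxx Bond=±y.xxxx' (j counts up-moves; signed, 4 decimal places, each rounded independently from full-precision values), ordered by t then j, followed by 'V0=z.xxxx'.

No-arbitrage ⇒ martingale measure with p* = (R−d)/(u−d) = 0.9057.
Terminal payoffs: V(3,0)=0.0000, V(3,1)=0.0000, V(3,2)=93.7608, V(3,3)=267.5955
(2,0): S=132.0384. Δ = (V_up−V_dn)/(S_up−S_dn) = (0.0000−0.0000)/(191.4557−121.4753) = 0.0000. V = [p*·0.0000 + (1−p*)·0.0000]/1.4 = 0.0000. B = V − Δ·S = 0.0000.
(2,1): S=208.1040. Δ = (V_up−V_dn)/(S_up−S_dn) = (93.7608−0.0000)/(301.7508−191.4557) = 0.8501. V = [p*·93.7608 + (1−p*)·0.0000]/1.4 = 60.6539. B = V − Δ·S = -116.2533.
(2,2): S=327.9900. Δ = (V_up−V_dn)/(S_up−S_dn) = (267.5955−93.7608)/(475.5855−301.7508) = 1.0000. V = [p*·267.5955 + (1−p*)·93.7608]/1.4 = 179.4257. B = V − Δ·S = -148.5643.
(1,0): S=143.5200. Δ = (V_up−V_dn)/(S_up−S_dn) = (60.6539−0.0000)/(208.1040−132.0384) = 0.7974. V = [p*·60.6539 + (1−p*)·0.0000]/1.4 = 39.2370. B = V − Δ·S = -75.2043.
(1,1): S=226.2000. Δ = (V_up−V_dn)/(S_up−S_dn) = (179.4257−60.6539)/(327.9900−208.1040) = 0.9907. V = [p*·179.4257 + (1−p*)·60.6539]/1.4 = 120.1577. B = V − Δ·S = -103.9401.
(0,0): S=156.0000. Δ = (V_up−V_dn)/(S_up−S_dn) = (120.1577−39.2370)/(226.2000−143.5200) = 0.9787. V = [p*·120.1577 + (1−p*)·39.2370]/1.4 = 80.3741. B = V − Δ·S = -72.3065.
Check: Δ(0,0)·S0 + B(0,0) = 80.3741 = V0.

(0,0): Delta=0.9787 Bond=-72.3065
(1,0): Delta=0.7974 Bond=-75.2043
(1,1): Delta=0.9907 Bond=-103.9401
(2,0): Delta=0.0000 Bond=0.0000
(2,1): Delta=0.8501 Bond=-116.2533
(2,2): Delta=1.0000 Bond=-148.5643
V0=80.3741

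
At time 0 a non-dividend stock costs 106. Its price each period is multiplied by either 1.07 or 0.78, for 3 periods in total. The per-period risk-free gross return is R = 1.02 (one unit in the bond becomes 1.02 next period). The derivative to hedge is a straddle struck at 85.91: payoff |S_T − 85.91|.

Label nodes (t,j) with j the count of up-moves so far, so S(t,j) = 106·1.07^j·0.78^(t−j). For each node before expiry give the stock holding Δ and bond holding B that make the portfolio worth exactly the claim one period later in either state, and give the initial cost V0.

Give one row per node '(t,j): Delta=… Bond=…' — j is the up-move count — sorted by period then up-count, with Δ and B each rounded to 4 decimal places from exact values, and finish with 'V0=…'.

(0,0): Delta=0.6635 Bond=-42.5950
(1,0): Delta=-0.4078 Bond=45.1316
(1,1): Delta=0.8262 Bond=-61.9007
(2,0): Delta=-1.0000 Bond=84.2255
(2,1): Delta=-0.3179 Bond=38.0777
(2,2): Delta=1.0000 Bond=-84.2255
V0=27.7405

No-arbitrage ⇒ martingale measure with p* = (R−d)/(u−d) = 0.8276.
Terminal values V(3,·): V(3,0)=35.6075, V(3,1)=16.9053, V(3,2)=8.7503, V(3,3)=43.9446
  t=2,j=0: stock 64.4904 → up 69.0047 (V=16.9053), down 50.3025 (V=35.6075). Price 19.7351; hedge Δ=-1.0000, bond B=84.2255.
  t=2,j=1: stock 88.4676 → up 94.6603 (V=8.7503), down 69.0047 (V=16.9053). Price 9.9572; hedge Δ=-0.3179, bond B=38.0777.
  t=2,j=2: stock 121.3594 → up 129.8546 (V=43.9446), down 94.6603 (V=8.7503). Price 37.1339; hedge Δ=1.0000, bond B=-84.2255.
  t=1,j=0: stock 82.6800 → up 88.4676 (V=9.9572), down 64.4904 (V=19.7351). Price 11.4148; hedge Δ=-0.4078, bond B=45.1316.
  t=1,j=1: stock 113.4200 → up 121.3594 (V=37.1339), down 88.4676 (V=9.9572). Price 31.8120; hedge Δ=0.8262, bond B=-61.9007.
  t=0,j=0: stock 106.0000 → up 113.4200 (V=31.8120), down 82.6800 (V=11.4148). Price 27.7405; hedge Δ=0.6635, bond B=-42.5950.
Each (Δ,B) replicates both successor values, so the strategy is self-financing and V0 is arbitrage-free.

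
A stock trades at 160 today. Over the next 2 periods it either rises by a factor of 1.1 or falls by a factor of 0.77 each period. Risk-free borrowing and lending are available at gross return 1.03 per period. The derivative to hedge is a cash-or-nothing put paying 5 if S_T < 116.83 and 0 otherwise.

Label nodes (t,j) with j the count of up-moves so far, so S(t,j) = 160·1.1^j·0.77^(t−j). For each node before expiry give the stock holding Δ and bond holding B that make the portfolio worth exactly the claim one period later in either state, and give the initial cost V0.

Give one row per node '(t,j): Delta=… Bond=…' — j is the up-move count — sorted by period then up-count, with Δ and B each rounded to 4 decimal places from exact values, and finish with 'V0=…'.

(0,0): Delta=-0.0195 Bond=3.3324
(1,0): Delta=-0.1230 Bond=16.1812
(1,1): Delta=0.0000 Bond=0.0000
V0=0.2121

The replicating-portfolio and risk-neutral prices coincide; use p* = (1.03−0.77)/(1.1−0.77) = 0.7879 for the latter.
At expiry t=2: V(2,0)=5.0000, V(2,1)=0.0000, V(2,2)=0.0000
  t=1,j=0: stock 123.2000 → up 135.5200 (V=0.0000), down 94.8640 (V=5.0000). Price 1.0297; hedge Δ=-0.1230, bond B=16.1812.
  t=1,j=1: stock 176.0000 → up 193.6000 (V=0.0000), down 135.5200 (V=0.0000). Price 0.0000; hedge Δ=0.0000, bond B=0.0000.
  t=0,j=0: stock 160.0000 → up 176.0000 (V=0.0000), down 123.2000 (V=1.0297). Price 0.2121; hedge Δ=-0.0195, bond B=3.3324.
Check: Δ(0,0)·S0 + B(0,0) = 0.2121 = V0.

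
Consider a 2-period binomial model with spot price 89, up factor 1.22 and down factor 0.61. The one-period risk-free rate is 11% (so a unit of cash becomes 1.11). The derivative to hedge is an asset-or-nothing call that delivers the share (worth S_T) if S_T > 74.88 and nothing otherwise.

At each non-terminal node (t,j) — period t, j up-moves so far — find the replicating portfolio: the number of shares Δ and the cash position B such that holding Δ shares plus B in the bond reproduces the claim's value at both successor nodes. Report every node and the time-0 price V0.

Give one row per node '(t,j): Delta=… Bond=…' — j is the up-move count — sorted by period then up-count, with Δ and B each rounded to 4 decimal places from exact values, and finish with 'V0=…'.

No-arbitrage ⇒ martingale measure with p* = (R−d)/(u−d) = 0.8197.
Payoff layer (t=2): V(2,0)=0.0000, V(2,1)=0.0000, V(2,2)=132.4676
  t=1,j=0: stock 54.2900 → up 66.2338 (V=0.0000), down 33.1169 (V=0.0000). Price 0.0000; hedge Δ=0.0000, bond B=0.0000.
  t=1,j=1: stock 108.5800 → up 132.4676 (V=132.4676), down 66.2338 (V=0.0000). Price 97.8198; hedge Δ=2.0000, bond B=-119.3402.
  t=0,j=0: stock 89.0000 → up 108.5800 (V=97.8198), down 54.2900 (V=0.0000). Price 72.2344; hedge Δ=1.8018, bond B=-88.1260.
The time-0 hedge costs 72.2344, which is the no-arbitrage price.

(0,0): Delta=1.8018 Bond=-88.1260
(1,0): Delta=0.0000 Bond=0.0000
(1,1): Delta=2.0000 Bond=-119.3402
V0=72.2344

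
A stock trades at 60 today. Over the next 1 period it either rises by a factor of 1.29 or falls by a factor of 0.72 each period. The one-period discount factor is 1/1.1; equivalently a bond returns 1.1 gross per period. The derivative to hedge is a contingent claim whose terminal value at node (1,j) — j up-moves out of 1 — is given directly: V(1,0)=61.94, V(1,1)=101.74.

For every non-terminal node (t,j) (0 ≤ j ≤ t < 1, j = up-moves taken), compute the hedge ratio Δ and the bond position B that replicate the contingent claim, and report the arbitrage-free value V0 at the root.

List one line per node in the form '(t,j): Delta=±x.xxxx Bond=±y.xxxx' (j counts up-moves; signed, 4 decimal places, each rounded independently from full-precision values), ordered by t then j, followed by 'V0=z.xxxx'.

(0,0): Delta=1.1637 Bond=10.6057
V0=80.4303

Under the risk-neutral measure, an up-move has probability p* = (R−d)/(u−d) = 0.6667 and values discount at R = 1.1.
At expiry t=1: V(1,0)=61.9400, V(1,1)=101.7400
(0,0): S=60.0000. Δ = (V_up−V_dn)/(S_up−S_dn) = (101.7400−61.9400)/(77.4000−43.2000) = 1.1637. V = [p*·101.7400 + (1−p*)·61.9400]/1.1 = 80.4303. B = V − Δ·S = 10.6057.
Check: Δ(0,0)·S0 + B(0,0) = 80.4303 = V0.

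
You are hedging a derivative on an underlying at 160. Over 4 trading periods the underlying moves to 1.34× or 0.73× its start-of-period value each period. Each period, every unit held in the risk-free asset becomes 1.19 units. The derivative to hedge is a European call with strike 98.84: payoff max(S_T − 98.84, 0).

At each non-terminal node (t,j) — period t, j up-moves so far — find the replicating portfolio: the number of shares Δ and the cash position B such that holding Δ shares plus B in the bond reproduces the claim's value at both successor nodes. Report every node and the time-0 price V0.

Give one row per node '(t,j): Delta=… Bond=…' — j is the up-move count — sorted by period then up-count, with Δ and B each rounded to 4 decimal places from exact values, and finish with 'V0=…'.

(0,0): Delta=0.9837 Bond=-46.2426
(1,0): Delta=0.9205 Bond=-47.6446
(1,1): Delta=0.9950 Bond=-57.4366
(2,0): Delta=0.6611 Bond=-34.5786
(2,1): Delta=0.9666 Bond=-63.9097
(2,2): Delta=1.0000 Bond=-69.7973
(3,0): Delta=0.0000 Bond=0.0000
(3,1): Delta=0.7785 Bond=-54.5665
(3,2): Delta=1.0000 Bond=-83.0588
(3,3): Delta=1.0000 Bond=-83.0588
V0=111.1542

Under the risk-neutral measure, an up-move has probability p* = (R−d)/(u−d) = 0.7541 and values discount at R = 1.19.
Payoff layer (t=4): V(4,0)=0.0000, V(4,1)=0.0000, V(4,2)=54.2600, V(4,3)=182.1929, V(4,4)=417.0287
  t=3,j=0: stock 62.2427 → up 83.4052 (V=0.0000), down 45.4372 (V=0.0000). Price 0.0000; hedge Δ=0.0000, bond B=0.0000.
  t=3,j=1: stock 114.2538 → up 153.1000 (V=54.2600), down 83.4052 (V=0.0000). Price 34.3844; hedge Δ=0.7785, bond B=-54.5665.
  t=3,j=2: stock 209.7261 → up 281.0329 (V=182.1929), down 153.1000 (V=54.2600). Price 126.6673; hedge Δ=1.0000, bond B=-83.0588.
  t=3,j=3: stock 384.9766 → up 515.8687 (V=417.0287), down 281.0329 (V=182.1929). Price 301.9178; hedge Δ=1.0000, bond B=-83.0588.
  t=2,j=0: stock 85.2640 → up 114.2538 (V=34.3844), down 62.2427 (V=0.0000). Price 21.7892; hedge Δ=0.6611, bond B=-34.5786.
  t=2,j=1: stock 156.5120 → up 209.7261 (V=126.6673), down 114.2538 (V=34.3844). Price 87.3737; hedge Δ=0.9666, bond B=-63.9097.
  t=2,j=2: stock 287.2960 → up 384.9766 (V=301.9178), down 209.7261 (V=126.6673). Price 217.4987; hedge Δ=1.0000, bond B=-69.7973.
  t=1,j=0: stock 116.8000 → up 156.5120 (V=87.3737), down 85.2640 (V=21.7892). Price 59.8709; hedge Δ=0.9205, bond B=-47.6446.
  t=1,j=1: stock 214.4000 → up 287.2960 (V=217.4987), down 156.5120 (V=87.3737). Price 155.8830; hedge Δ=0.9950, bond B=-57.4366.
  t=0,j=0: stock 160.0000 → up 214.4000 (V=155.8830), down 116.8000 (V=59.8709). Price 111.1542; hedge Δ=0.9837, bond B=-46.2426.
Check: Δ(0,0)·S0 + B(0,0) = 111.1542 = V0.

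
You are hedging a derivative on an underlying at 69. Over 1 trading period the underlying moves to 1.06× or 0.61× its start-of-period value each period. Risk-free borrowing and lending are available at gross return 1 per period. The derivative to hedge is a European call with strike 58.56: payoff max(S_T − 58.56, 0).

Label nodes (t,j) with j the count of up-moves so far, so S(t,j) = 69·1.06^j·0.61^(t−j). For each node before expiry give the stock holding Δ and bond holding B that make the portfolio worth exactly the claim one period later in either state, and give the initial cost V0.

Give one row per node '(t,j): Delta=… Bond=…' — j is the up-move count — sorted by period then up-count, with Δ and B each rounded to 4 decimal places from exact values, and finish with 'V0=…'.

(0,0): Delta=0.4696 Bond=-19.7640
V0=12.6360

No-arbitrage ⇒ martingale measure with p* = (R−d)/(u−d) = 0.8667.
Payoff layer (t=1): V(1,0)=0.0000, V(1,1)=14.5800
(0,0): S=69.0000. Δ = (V_up−V_dn)/(S_up−S_dn) = (14.5800−0.0000)/(73.1400−42.0900) = 0.4696. V = [p*·14.5800 + (1−p*)·0.0000]/1 = 12.6360. B = V − Δ·S = -19.7640.
Self-financing check: at every node Δ·S+B equals the discounted successor values.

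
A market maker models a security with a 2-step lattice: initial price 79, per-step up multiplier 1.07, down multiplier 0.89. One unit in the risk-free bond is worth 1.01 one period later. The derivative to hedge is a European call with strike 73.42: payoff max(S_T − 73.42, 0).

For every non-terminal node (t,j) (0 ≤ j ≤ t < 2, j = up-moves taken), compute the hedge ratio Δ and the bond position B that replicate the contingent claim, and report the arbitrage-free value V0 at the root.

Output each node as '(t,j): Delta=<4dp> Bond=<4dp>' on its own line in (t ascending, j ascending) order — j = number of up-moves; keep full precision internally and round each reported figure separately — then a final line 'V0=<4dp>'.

The replicating-portfolio and risk-neutral prices coincide; use p* = (1.01−0.89)/(1.07−0.89) = 0.6667 for the latter.
Payoff layer (t=2): V(2,0)=0.0000, V(2,1)=1.8117, V(2,2)=17.0271
Node (1,0) S=70.3100: V=(p*·1.8117+(1−p*)·0.0000)/1.01=1.1958; Δ=(1.8117−0.0000)/(75.2317−62.5759)=0.1432; B=V−Δ·S=-8.8692
Node (1,1) S=84.5300: V=(p*·17.0271+(1−p*)·1.8117)/1.01=11.8369; Δ=(17.0271−1.8117)/(90.4471−75.2317)=1.0000; B=V−Δ·S=-72.6931
Node (0,0) S=79.0000: V=(p*·11.8369+(1−p*)·1.1958)/1.01=8.2078; Δ=(11.8369−1.1958)/(84.5300−70.3100)=0.7483; B=V−Δ·S=-50.9093
The time-0 hedge costs 8.2078, which is the no-arbitrage price.

(0,0): Delta=0.7483 Bond=-50.9093
(1,0): Delta=0.1432 Bond=-8.8692
(1,1): Delta=1.0000 Bond=-72.6931
V0=8.2078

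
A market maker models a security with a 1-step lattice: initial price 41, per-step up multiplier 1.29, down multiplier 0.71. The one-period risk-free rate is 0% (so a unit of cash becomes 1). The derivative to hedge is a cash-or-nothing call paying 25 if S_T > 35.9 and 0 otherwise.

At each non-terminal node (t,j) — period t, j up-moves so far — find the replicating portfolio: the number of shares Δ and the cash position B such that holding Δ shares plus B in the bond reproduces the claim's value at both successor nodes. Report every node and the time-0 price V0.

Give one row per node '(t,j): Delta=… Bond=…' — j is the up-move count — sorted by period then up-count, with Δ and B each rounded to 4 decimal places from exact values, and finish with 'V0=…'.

(0,0): Delta=1.0513 Bond=-30.6034
V0=12.5000

The replicating-portfolio and risk-neutral prices coincide; use p* = (1−0.71)/(1.29−0.71) = 0.5000 for the latter.
At expiry t=1: V(1,0)=0.0000, V(1,1)=25.0000
  t=0,j=0: stock 41.0000 → up 52.8900 (V=25.0000), down 29.1100 (V=0.0000). Price 12.5000; hedge Δ=1.0513, bond B=-30.6034.
Check: Δ(0,0)·S0 + B(0,0) = 12.5000 = V0.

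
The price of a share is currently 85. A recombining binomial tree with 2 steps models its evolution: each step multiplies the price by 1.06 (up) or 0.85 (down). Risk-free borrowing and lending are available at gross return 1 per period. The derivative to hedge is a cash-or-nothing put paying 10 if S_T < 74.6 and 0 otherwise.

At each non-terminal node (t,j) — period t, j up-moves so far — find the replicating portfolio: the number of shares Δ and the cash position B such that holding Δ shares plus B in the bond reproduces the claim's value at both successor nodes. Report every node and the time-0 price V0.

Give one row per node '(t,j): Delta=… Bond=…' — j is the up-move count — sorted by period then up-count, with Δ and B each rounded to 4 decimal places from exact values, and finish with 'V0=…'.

No-arbitrage ⇒ martingale measure with p* = (R−d)/(u−d) = 0.7143.
Terminal values V(2,·): V(2,0)=10.0000, V(2,1)=0.0000, V(2,2)=0.0000
  t=1,j=0: stock 72.2500 → up 76.5850 (V=0.0000), down 61.4125 (V=10.0000). Price 2.8571; hedge Δ=-0.6591, bond B=50.4762.
  t=1,j=1: stock 90.1000 → up 95.5060 (V=0.0000), down 76.5850 (V=0.0000). Price 0.0000; hedge Δ=0.0000, bond B=0.0000.
  t=0,j=0: stock 85.0000 → up 90.1000 (V=0.0000), down 72.2500 (V=2.8571). Price 0.8163; hedge Δ=-0.1601, bond B=14.4218.
The time-0 hedge costs 0.8163, which is the no-arbitrage price.

(0,0): Delta=-0.1601 Bond=14.4218
(1,0): Delta=-0.6591 Bond=50.4762
(1,1): Delta=0.0000 Bond=0.0000
V0=0.8163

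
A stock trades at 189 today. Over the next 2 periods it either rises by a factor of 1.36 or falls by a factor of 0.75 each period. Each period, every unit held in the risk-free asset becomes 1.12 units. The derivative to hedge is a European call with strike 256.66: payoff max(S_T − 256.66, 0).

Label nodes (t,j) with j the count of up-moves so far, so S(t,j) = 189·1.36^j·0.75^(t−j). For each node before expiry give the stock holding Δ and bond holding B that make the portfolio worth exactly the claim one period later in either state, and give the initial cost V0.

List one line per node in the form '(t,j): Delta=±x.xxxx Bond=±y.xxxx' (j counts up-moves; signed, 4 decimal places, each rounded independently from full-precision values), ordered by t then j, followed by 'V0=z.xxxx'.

No-arbitrage ⇒ martingale measure with p* = (R−d)/(u−d) = 0.6066.
Terminal values V(2,·): V(2,0)=0.0000, V(2,1)=0.0000, V(2,2)=92.9144
  t=1,j=0: stock 141.7500 → up 192.7800 (V=0.0000), down 106.3125 (V=0.0000). Price 0.0000; hedge Δ=0.0000, bond B=0.0000.
  t=1,j=1: stock 257.0400 → up 349.5744 (V=92.9144), down 192.7800 (V=0.0000). Price 50.3196; hedge Δ=0.5926, bond B=-101.9991.
  t=0,j=0: stock 189.0000 → up 257.0400 (V=50.3196), down 141.7500 (V=0.0000). Price 27.2515; hedge Δ=0.4365, bond B=-55.2396.
Check: Δ(0,0)·S0 + B(0,0) = 27.2515 = V0.

(0,0): Delta=0.4365 Bond=-55.2396
(1,0): Delta=0.0000 Bond=0.0000
(1,1): Delta=0.5926 Bond=-101.9991
V0=27.2515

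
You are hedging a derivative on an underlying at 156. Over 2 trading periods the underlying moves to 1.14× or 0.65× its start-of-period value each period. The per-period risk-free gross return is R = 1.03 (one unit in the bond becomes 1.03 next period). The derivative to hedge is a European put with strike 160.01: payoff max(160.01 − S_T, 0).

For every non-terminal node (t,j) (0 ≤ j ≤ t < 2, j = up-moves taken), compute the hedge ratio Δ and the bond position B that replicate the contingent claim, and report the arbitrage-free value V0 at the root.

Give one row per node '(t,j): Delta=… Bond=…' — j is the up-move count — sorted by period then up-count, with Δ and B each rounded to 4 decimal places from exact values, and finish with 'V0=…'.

(0,0): Delta=-0.5791 Bond=109.3925
(1,0): Delta=-1.0000 Bond=155.3495
(1,1): Delta=-0.5097 Bond=100.3209
V0=19.0467

Under the risk-neutral measure, an up-move has probability p* = (R−d)/(u−d) = 0.7755 and values discount at R = 1.03.
Terminal payoffs: V(2,0)=94.1000, V(2,1)=44.4140, V(2,2)=0.0000
Node (1,0) S=101.4000: V=(p*·44.4140+(1−p*)·94.1000)/1.03=53.9495; Δ=(44.4140−94.1000)/(115.5960−65.9100)=-1.0000; B=V−Δ·S=155.3495
Node (1,1) S=177.8400: V=(p*·0.0000+(1−p*)·44.4140)/1.03=9.6801; Δ=(0.0000−44.4140)/(202.7376−115.5960)=-0.5097; B=V−Δ·S=100.3209
Node (0,0) S=156.0000: V=(p*·9.6801+(1−p*)·53.9495)/1.03=19.0467; Δ=(9.6801−53.9495)/(177.8400−101.4000)=-0.5791; B=V−Δ·S=109.3925
Check: Δ(0,0)·S0 + B(0,0) = 19.0467 = V0.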